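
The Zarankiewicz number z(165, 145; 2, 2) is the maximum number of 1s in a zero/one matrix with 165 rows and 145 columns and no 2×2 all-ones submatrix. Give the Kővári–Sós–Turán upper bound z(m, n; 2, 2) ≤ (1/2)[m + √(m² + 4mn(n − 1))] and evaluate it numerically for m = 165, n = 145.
z(165, 145; 2, 2) ≤ (1/2)[165 + √(165² + 4·165·145·144)] = (1/2)[165 + √13808025] = 1940.4575

Kővári–Sós–Turán: let r_1, ..., r_165 be the row sums and z = Σ r_i the total number of 1s. Each pair of columns can share at most one row with both entries 1 (else a 2×2 all-ones block appears), so Σ_i C(r_i, 2) ≤ C(145, 2) = 10440. By convexity Σ_i C(r_i, 2) ≥ 165·C(z/165, 2) = z(z − 165)/(2·165), giving z² − 165z − 165·145·144 ≤ 0 and hence z ≤ (1/2)[165 + √(27225 + 4·3445200)] = (1/2)[165 + √13808025] ≈ (1/2)(165 + 3715.9151) = 1940.4575.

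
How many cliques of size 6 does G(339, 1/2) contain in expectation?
E[# K_6] = C(339, 6) · (1/2)^C(6, 2) = 2016249878188 / 2^15 = 504062469547/8192 ≈ 61531063.177124

For each 6-subset S of vertices (there are C(339, 6) = 2016249878188 such S), let X_S = 1 if S induces a K_6 (all C(6, 2) = 15 edges present). Then P(X_S = 1) = (1/2)^15 = 1/32768. By linearity of expectation, E[# K_6] = C(339, 6) · (1/2)^15 = 2016249878188 / 32768 = 504062469547/8192 ≈ 61531063.177124.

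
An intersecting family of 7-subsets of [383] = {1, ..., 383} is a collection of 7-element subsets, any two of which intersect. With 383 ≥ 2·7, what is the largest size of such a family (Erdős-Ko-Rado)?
max |F| = C(382, 6) = 4148697778407

Erdős-Ko-Rado (1961): when n ≥ 2k, max |F| = C(n−1, k−1). The bound is attained by the star {A : i ∈ A} for any fixed i ∈ [n]. Here C(383−1, 7−1) = C(382, 6) = 4148697778407.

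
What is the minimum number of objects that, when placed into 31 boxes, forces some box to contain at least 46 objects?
n = (46 − 1)·31 + 1 = 1396

By the generalised pigeonhole principle, to guarantee some box contains ≥ r objects we need more than (r − 1) · k objects total. Threshold: n = (r − 1) · k + 1. With r = 46 and k = 31: n = 45 · 31 + 1 = 1395 + 1 = 1396. For n = 1395 = 45 · 31, we can put exactly 45 objects in every box, avoiding 46 in any single one — so 1396 is tight.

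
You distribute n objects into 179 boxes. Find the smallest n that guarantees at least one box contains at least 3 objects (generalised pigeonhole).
n = (3 − 1)·179 + 1 = 359

By the generalised pigeonhole principle, to guarantee some box contains ≥ r objects we need more than (r − 1) · k objects total. Threshold: n = (r − 1) · k + 1. With r = 3 and k = 179: n = 2 · 179 + 1 = 358 + 1 = 359. For n = 358 = 2 · 179, we can put exactly 2 objects in every box, avoiding 3 in any single one — so 359 is tight.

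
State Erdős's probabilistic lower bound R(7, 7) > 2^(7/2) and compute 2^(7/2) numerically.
2^(7/2) = 11.3137; so R(7, 7) > 11.3137

Colour each edge of K_n uniformly at random with red/blue. The expected number of monochromatic K_7 is C(n, 7) · 2 · 2^(−C(7,2)). If C(n, 7) · 2^(1 − C(7,2)) < 1, then with positive probability no monochromatic K_7 exists, so R(7, 7) > n. The standard estimate C(n, 7) ≤ n^7/7! shows this inequality holds whenever n ≤ 2^(7/2) (since 7! · 2^(C(7,2) − 1) > 2^(7^2/2) ≥ n^7). Hence R(7, 7) > 2^(7/2) = 11.3137.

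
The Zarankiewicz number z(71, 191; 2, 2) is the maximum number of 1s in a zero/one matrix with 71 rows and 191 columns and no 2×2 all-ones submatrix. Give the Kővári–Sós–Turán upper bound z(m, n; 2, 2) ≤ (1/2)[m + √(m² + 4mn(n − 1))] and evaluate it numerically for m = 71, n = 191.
z(71, 191; 2, 2) ≤ (1/2)[71 + √(71² + 4·71·191·190)] = (1/2)[71 + √10311401] = 1641.0685

Kővári–Sós–Turán: let r_1, ..., r_71 be the row sums and z = Σ r_i the total number of 1s. Each pair of columns can share at most one row with both entries 1 (else a 2×2 all-ones block appears), so Σ_i C(r_i, 2) ≤ C(191, 2) = 18145. By convexity Σ_i C(r_i, 2) ≥ 71·C(z/71, 2) = z(z − 71)/(2·71), giving z² − 71z − 71·191·190 ≤ 0 and hence z ≤ (1/2)[71 + √(5041 + 4·2576590)] = (1/2)[71 + √10311401] ≈ (1/2)(71 + 3211.137) = 1641.0685.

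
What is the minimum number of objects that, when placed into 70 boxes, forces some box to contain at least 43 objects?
n = (43 − 1)·70 + 1 = 2941

By the generalised pigeonhole principle, to guarantee some box contains ≥ r objects we need more than (r − 1) · k objects total. Threshold: n = (r − 1) · k + 1. With r = 43 and k = 70: n = 42 · 70 + 1 = 2940 + 1 = 2941. For n = 2940 = 42 · 70, we can put exactly 42 objects in every box, avoiding 43 in any single one — so 2941 is tight.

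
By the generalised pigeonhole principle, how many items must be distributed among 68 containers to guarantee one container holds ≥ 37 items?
n = (37 − 1)·68 + 1 = 2449

By the generalised pigeonhole principle, to guarantee some box contains ≥ r objects we need more than (r − 1) · k objects total. Threshold: n = (r − 1) · k + 1. With r = 37 and k = 68: n = 36 · 68 + 1 = 2448 + 1 = 2449. For n = 2448 = 36 · 68, we can put exactly 36 objects in every box, avoiding 37 in any single one — so 2449 is tight.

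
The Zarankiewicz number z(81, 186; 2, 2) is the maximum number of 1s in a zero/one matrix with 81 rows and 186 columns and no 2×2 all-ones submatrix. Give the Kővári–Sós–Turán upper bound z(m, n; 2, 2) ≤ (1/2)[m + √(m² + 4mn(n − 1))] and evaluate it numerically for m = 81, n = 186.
z(81, 186; 2, 2) ≤ (1/2)[81 + √(81² + 4·81·186·185)] = (1/2)[81 + √11155401] = 1710.4851

Kővári–Sós–Turán: let r_1, ..., r_81 be the row sums and z = Σ r_i the total number of 1s. Each pair of columns can share at most one row with both entries 1 (else a 2×2 all-ones block appears), so Σ_i C(r_i, 2) ≤ C(186, 2) = 17205. By convexity Σ_i C(r_i, 2) ≥ 81·C(z/81, 2) = z(z − 81)/(2·81), giving z² − 81z − 81·186·185 ≤ 0 and hence z ≤ (1/2)[81 + √(6561 + 4·2787210)] = (1/2)[81 + √11155401] ≈ (1/2)(81 + 3339.9702) = 1710.4851.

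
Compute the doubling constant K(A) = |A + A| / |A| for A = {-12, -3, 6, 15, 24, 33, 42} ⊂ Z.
K = |A + A| / |A| = 13/7

Enumerate A + A = {a + b : a, b ∈ A}. With |A| = 7, there are |A|^2 = 49 ordered sum pairs; collecting distinct values, A + A = {-24, -15, -6, 3, 12, 21, 30, 39, 48, 57, 66, 75, 84}, so |A + A| = 13. Thus K = 13/7. Here |A + A| = 2|A| − 1 = 13, the minimum possible — so K = 13/7 is minimal, which holds iff A is an arithmetic progression.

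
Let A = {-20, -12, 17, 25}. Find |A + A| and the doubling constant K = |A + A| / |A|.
K = |A + A| / |A| = 9/4

Enumerate A + A = {a + b : a, b ∈ A}. With |A| = 4, there are |A|^2 = 16 ordered sum pairs; collecting distinct values, A + A = {-40, -32, -24, -3, 5, 13, 34, 42, 50}, so |A + A| = 9. Thus K = 9/4. For comparison, the minimum possible |A + A| over all 4-element sets is 2·4 − 1 = 7 (so min K = 7/4), attained only by arithmetic progressions.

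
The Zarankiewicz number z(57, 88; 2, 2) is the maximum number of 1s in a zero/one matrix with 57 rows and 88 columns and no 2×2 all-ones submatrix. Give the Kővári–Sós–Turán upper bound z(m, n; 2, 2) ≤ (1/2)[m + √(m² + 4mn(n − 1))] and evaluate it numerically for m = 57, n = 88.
z(57, 88; 2, 2) ≤ (1/2)[57 + √(57² + 4·57·88·87)] = (1/2)[57 + √1748817] = 689.7142

Kővári–Sós–Turán: let r_1, ..., r_57 be the row sums and z = Σ r_i the total number of 1s. Each pair of columns can share at most one row with both entries 1 (else a 2×2 all-ones block appears), so Σ_i C(r_i, 2) ≤ C(88, 2) = 3828. By convexity Σ_i C(r_i, 2) ≥ 57·C(z/57, 2) = z(z − 57)/(2·57), giving z² − 57z − 57·88·87 ≤ 0 and hence z ≤ (1/2)[57 + √(3249 + 4·436392)] = (1/2)[57 + √1748817] ≈ (1/2)(57 + 1322.4284) = 689.7142.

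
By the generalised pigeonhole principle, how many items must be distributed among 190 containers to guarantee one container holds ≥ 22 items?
n = (22 − 1)·190 + 1 = 3991

By the generalised pigeonhole principle, to guarantee some box contains ≥ r objects we need more than (r − 1) · k objects total. Threshold: n = (r − 1) · k + 1. With r = 22 and k = 190: n = 21 · 190 + 1 = 3990 + 1 = 3991. For n = 3990 = 21 · 190, we can put exactly 21 objects in every box, avoiding 22 in any single one — so 3991 is tight.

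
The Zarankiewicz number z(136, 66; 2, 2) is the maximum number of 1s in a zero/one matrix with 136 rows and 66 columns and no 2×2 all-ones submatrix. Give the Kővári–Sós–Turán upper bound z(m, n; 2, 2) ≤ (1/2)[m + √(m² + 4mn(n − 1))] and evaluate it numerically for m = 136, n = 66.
z(136, 66; 2, 2) ≤ (1/2)[136 + √(136² + 4·136·66·65)] = (1/2)[136 + √2352256] = 834.8533

Kővári–Sós–Turán: let r_1, ..., r_136 be the row sums and z = Σ r_i the total number of 1s. Each pair of columns can share at most one row with both entries 1 (else a 2×2 all-ones block appears), so Σ_i C(r_i, 2) ≤ C(66, 2) = 2145. By convexity Σ_i C(r_i, 2) ≥ 136·C(z/136, 2) = z(z − 136)/(2·136), giving z² − 136z − 136·66·65 ≤ 0 and hence z ≤ (1/2)[136 + √(18496 + 4·583440)] = (1/2)[136 + √2352256] ≈ (1/2)(136 + 1533.7066) = 834.8533.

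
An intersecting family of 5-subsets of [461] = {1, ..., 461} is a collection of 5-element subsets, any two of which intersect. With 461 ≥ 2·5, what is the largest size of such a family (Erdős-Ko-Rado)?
max |F| = C(460, 4) = 1841369535

Erdős-Ko-Rado (1961): when n ≥ 2k, max |F| = C(n−1, k−1). The bound is attained by the star {A : i ∈ A} for any fixed i ∈ [n]. Here C(461−1, 5−1) = C(460, 4) = 1841369535.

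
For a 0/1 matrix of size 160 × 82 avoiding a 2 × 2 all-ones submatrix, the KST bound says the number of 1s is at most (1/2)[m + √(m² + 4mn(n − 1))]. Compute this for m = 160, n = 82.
z(160, 82; 2, 2) ≤ (1/2)[160 + √(160² + 4·160·82·81)] = (1/2)[160 + √4276480] = 1113.9826

Kővári–Sós–Turán: let r_1, ..., r_160 be the row sums and z = Σ r_i the total number of 1s. Each pair of columns can share at most one row with both entries 1 (else a 2×2 all-ones block appears), so Σ_i C(r_i, 2) ≤ C(82, 2) = 3321. By convexity Σ_i C(r_i, 2) ≥ 160·C(z/160, 2) = z(z − 160)/(2·160), giving z² − 160z − 160·82·81 ≤ 0 and hence z ≤ (1/2)[160 + √(25600 + 4·1062720)] = (1/2)[160 + √4276480] ≈ (1/2)(160 + 2067.9652) = 1113.9826.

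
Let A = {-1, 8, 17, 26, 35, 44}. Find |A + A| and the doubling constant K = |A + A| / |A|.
K = |A + A| / |A| = 11/6

Enumerate A + A = {a + b : a, b ∈ A}. With |A| = 6, there are |A|^2 = 36 ordered sum pairs; collecting distinct values, A + A = {-2, 7, 16, 25, 34, 43, 52, 61, 70, 79, 88}, so |A + A| = 11. Thus K = 11/6. Here |A + A| = 2|A| − 1 = 11, the minimum possible — so K = 11/6 is minimal, which holds iff A is an arithmetic progression.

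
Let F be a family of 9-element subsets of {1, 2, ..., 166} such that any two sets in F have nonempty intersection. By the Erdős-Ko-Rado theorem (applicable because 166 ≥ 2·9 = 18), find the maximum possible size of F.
max |F| = C(165, 8) = 11468588169060

Erdős-Ko-Rado (1961): when n ≥ 2k, max |F| = C(n−1, k−1). The bound is attained by the star {A : i ∈ A} for any fixed i ∈ [n]. Here C(166−1, 9−1) = C(165, 8) = 11468588169060.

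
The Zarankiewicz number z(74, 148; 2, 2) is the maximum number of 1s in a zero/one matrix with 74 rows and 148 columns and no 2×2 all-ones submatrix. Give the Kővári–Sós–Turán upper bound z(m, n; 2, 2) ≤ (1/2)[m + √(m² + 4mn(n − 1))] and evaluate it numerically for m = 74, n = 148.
z(74, 148; 2, 2) ≤ (1/2)[74 + √(74² + 4·74·148·147)] = (1/2)[74 + √6445252] = 1306.375

Kővári–Sós–Turán: let r_1, ..., r_74 be the row sums and z = Σ r_i the total number of 1s. Each pair of columns can share at most one row with both entries 1 (else a 2×2 all-ones block appears), so Σ_i C(r_i, 2) ≤ C(148, 2) = 10878. By convexity Σ_i C(r_i, 2) ≥ 74·C(z/74, 2) = z(z − 74)/(2·74), giving z² − 74z − 74·148·147 ≤ 0 and hence z ≤ (1/2)[74 + √(5476 + 4·1609944)] = (1/2)[74 + √6445252] ≈ (1/2)(74 + 2538.7501) = 1306.375.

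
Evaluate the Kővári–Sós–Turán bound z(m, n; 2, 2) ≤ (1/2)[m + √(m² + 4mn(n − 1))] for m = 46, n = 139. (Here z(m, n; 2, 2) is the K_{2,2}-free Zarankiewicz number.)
z(46, 139; 2, 2) ≤ (1/2)[46 + √(46² + 4·46·139·138)] = (1/2)[46 + √3531604] = 962.6281

Kővári–Sós–Turán: let r_1, ..., r_46 be the row sums and z = Σ r_i the total number of 1s. Each pair of columns can share at most one row with both entries 1 (else a 2×2 all-ones block appears), so Σ_i C(r_i, 2) ≤ C(139, 2) = 9591. By convexity Σ_i C(r_i, 2) ≥ 46·C(z/46, 2) = z(z − 46)/(2·46), giving z² − 46z − 46·139·138 ≤ 0 and hence z ≤ (1/2)[46 + √(2116 + 4·882372)] = (1/2)[46 + √3531604] ≈ (1/2)(46 + 1879.2562) = 962.6281.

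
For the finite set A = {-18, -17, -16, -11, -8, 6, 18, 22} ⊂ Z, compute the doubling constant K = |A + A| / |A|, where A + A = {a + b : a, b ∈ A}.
K = |A + A| / |A| = 35/8

Enumerate A + A = {a + b : a, b ∈ A}. With |A| = 8, there are |A|^2 = 64 ordered sum pairs; collecting distinct values, A + A = {-36, -35, -34, -33, -32, -29, -28, -27, -26, -25, -24, -22, -19, -16, -12, -11, -10, -5, -2, 0, 1, 2, 4, 5, 6, 7, 10, 11, 12, 14, 24, 28, 36, 40, 44}, so |A + A| = 35. Thus K = 35/8. For comparison, the minimum possible |A + A| over all 8-element sets is 2·8 − 1 = 15 (so min K = 15/8), attained only by arithmetic progressions.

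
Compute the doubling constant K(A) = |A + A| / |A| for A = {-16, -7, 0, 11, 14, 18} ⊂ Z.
K = |A + A| / |A| = 20/6 = 10/3

Enumerate A + A = {a + b : a, b ∈ A}. With |A| = 6, there are |A|^2 = 36 ordered sum pairs; collecting distinct values, A + A = {-32, -23, -16, -14, -7, -5, -2, 0, 2, 4, 7, 11, 14, 18, 22, 25, 28, 29, 32, 36}, so |A + A| = 20. Thus K = 20/6 = 10/3. For comparison, the minimum possible |A + A| over all 6-element sets is 2·6 − 1 = 11 (so min K = 11/6), attained only by arithmetic progressions.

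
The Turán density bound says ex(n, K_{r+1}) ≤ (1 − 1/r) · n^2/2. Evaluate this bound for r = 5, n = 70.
Turán density bound = (4/5) · 70^2/2 = 1960

Turán's theorem: ex(n, K_{r+1}) is achieved by the complete r-partite Turán graph T(n, r) with parts as balanced as possible, and is at most (1 − 1/r) · n^2/2. For r = 5, n = 70: the density bound is (4/5) · 4900/2 = 1960. Since 5 ∣ 70, the Turán graph T(70, 5) has parts of equal size 14, and its edge count e(T(70, 5)) = 1960 attains the density bound exactly.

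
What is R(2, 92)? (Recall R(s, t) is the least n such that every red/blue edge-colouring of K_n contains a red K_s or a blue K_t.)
R(2, 92) = 92

R(2, k) = k for all k ≥ 2: in a 2-colouring of K_k, either some edge is red (a red K_2) or all edges are blue (a blue K_k). And K_{91} coloured all-blue has no blue K_92, so R(2, 92) > 91. Hence R(2, 92) = 92.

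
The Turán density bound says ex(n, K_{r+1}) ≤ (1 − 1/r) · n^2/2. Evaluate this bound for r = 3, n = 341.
Turán density bound = (2/3) · 341^2/2 = 116281/3 ≈ 38760.3333

Turán's theorem: ex(n, K_{r+1}) is achieved by the complete r-partite Turán graph T(n, r) with parts as balanced as possible, and is at most (1 − 1/r) · n^2/2. For r = 3, n = 341: the density bound is (2/3) · 116281/2 = 116281/3 ≈ 38760.3333. The integer-valued extremum is e(T(341, 3)) = 38760, which is strictly less than the density bound 116281/3 since 3 ∤ 341 (the parts of T(341, 3) cannot all be equal).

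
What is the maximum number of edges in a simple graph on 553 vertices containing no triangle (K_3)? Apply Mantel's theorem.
ex(553, K_3) = ⌊553^2/4⌋ = 76452

Mantel (1907): a triangle-free graph on n vertices has at most ⌊n^2/4⌋ edges, with equality for the complete bipartite graph K_{⌊n/2⌋, ⌈n/2⌉}. For n = 553: ⌊553^2/4⌋ = ⌊305809/4⌋ = 76452. The extremal graph is K_{276, 277}, which has 276·277 = 76452 edges.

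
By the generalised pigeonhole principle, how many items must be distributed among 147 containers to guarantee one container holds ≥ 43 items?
n = (43 − 1)·147 + 1 = 6175

By the generalised pigeonhole principle, to guarantee some box contains ≥ r objects we need more than (r − 1) · k objects total. Threshold: n = (r − 1) · k + 1. With r = 43 and k = 147: n = 42 · 147 + 1 = 6174 + 1 = 6175. For n = 6174 = 42 · 147, we can put exactly 42 objects in every box, avoiding 43 in any single one — so 6175 is tight.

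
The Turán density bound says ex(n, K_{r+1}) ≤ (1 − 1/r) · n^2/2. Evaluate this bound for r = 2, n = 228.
Turán density bound = (1/2) · 228^2/2 = 12996

Turán's theorem: ex(n, K_{r+1}) is achieved by the complete r-partite Turán graph T(n, r) with parts as balanced as possible, and is at most (1 − 1/r) · n^2/2. For r = 2, n = 228: the density bound is (1/2) · 51984/2 = 12996. Since 2 ∣ 228, the Turán graph T(228, 2) has parts of equal size 114, and its edge count e(T(228, 2)) = 12996 attains the density bound exactly.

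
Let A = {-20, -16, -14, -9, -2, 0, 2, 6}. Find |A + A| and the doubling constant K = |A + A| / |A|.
K = |A + A| / |A| = 29/8

Enumerate A + A = {a + b : a, b ∈ A}. With |A| = 8, there are |A|^2 = 64 ordered sum pairs; collecting distinct values, A + A = {-40, -36, -34, -32, -30, -29, -28, -25, -23, -22, -20, -18, -16, -14, -12, -11, -10, -9, -8, -7, -4, -3, -2, 0, 2, 4, 6, 8, 12}, so |A + A| = 29. Thus K = 29/8. For comparison, the minimum possible |A + A| over all 8-element sets is 2·8 − 1 = 15 (so min K = 15/8), attained only by arithmetic progressions.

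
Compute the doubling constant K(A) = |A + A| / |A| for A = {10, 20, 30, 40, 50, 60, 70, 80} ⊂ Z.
K = |A + A| / |A| = 15/8

Enumerate A + A = {a + b : a, b ∈ A}. With |A| = 8, there are |A|^2 = 64 ordered sum pairs; collecting distinct values, A + A = {20, 30, 40, 50, 60, 70, 80, 90, 100, 110, 120, 130, 140, 150, 160}, so |A + A| = 15. Thus K = 15/8. Here |A + A| = 2|A| − 1 = 15, the minimum possible — so K = 15/8 is minimal, which holds iff A is an arithmetic progression.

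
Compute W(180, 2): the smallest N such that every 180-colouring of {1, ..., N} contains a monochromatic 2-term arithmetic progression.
W(180, 2) = 180 + 1 = 181

A 2-term AP is any pair of integers, so a monochromatic 2-AP exists iff some colour is used at least twice. With 180 colours, the colouring i ↦ i on {1, ..., 180} uses each colour once, avoiding any monochromatic pair, so W(180, 2) > 180. For {1, ..., 181}, pigeonhole forces two integers of the same colour, which form a monochromatic 2-AP. Hence W(180, 2) = 181.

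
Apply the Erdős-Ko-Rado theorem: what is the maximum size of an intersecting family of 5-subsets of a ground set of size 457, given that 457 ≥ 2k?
max |F| = C(456, 4) = 1777947990

Erdős-Ko-Rado (1961): when n ≥ 2k, max |F| = C(n−1, k−1). The bound is attained by the star {A : i ∈ A} for any fixed i ∈ [n]. Here C(457−1, 5−1) = C(456, 4) = 1777947990.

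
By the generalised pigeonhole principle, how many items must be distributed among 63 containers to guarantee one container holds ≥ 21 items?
n = (21 − 1)·63 + 1 = 1261

By the generalised pigeonhole principle, to guarantee some box contains ≥ r objects we need more than (r − 1) · k objects total. Threshold: n = (r − 1) · k + 1. With r = 21 and k = 63: n = 20 · 63 + 1 = 1260 + 1 = 1261. For n = 1260 = 20 · 63, we can put exactly 20 objects in every box, avoiding 21 in any single one — so 1261 is tight.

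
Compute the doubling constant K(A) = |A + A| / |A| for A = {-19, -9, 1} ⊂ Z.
K = |A + A| / |A| = 5/3

Enumerate A + A = {a + b : a, b ∈ A}. With |A| = 3, there are |A|^2 = 9 ordered sum pairs; collecting distinct values, A + A = {-38, -28, -18, -8, 2}, so |A + A| = 5. Thus K = 5/3. Here |A + A| = 2|A| − 1 = 5, the minimum possible — so K = 5/3 is minimal, which holds iff A is an arithmetic progression.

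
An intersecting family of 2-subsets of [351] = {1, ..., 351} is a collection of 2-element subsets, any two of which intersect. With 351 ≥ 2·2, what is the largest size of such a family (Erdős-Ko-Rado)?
max |F| = C(350, 1) = 350

Erdős-Ko-Rado (1961): when n ≥ 2k, max |F| = C(n−1, k−1). The bound is attained by the star {A : i ∈ A} for any fixed i ∈ [n]. Here C(351−1, 2−1) = C(350, 1) = 350.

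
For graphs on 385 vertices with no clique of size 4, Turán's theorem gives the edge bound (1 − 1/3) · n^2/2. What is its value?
Turán density bound = (2/3) · 385^2/2 = 148225/3 ≈ 49408.3333

Turán's theorem: ex(n, K_{r+1}) is achieved by the complete r-partite Turán graph T(n, r) with parts as balanced as possible, and is at most (1 − 1/r) · n^2/2. For r = 3, n = 385: the density bound is (2/3) · 148225/2 = 148225/3 ≈ 49408.3333. The integer-valued extremum is e(T(385, 3)) = 49408, which is strictly less than the density bound 148225/3 since 3 ∤ 385 (the parts of T(385, 3) cannot all be equal).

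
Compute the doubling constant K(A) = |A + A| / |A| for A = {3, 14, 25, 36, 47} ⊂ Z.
K = |A + A| / |A| = 9/5

Enumerate A + A = {a + b : a, b ∈ A}. With |A| = 5, there are |A|^2 = 25 ordered sum pairs; collecting distinct values, A + A = {6, 17, 28, 39, 50, 61, 72, 83, 94}, so |A + A| = 9. Thus K = 9/5. Here |A + A| = 2|A| − 1 = 9, the minimum possible — so K = 9/5 is minimal, which holds iff A is an arithmetic progression.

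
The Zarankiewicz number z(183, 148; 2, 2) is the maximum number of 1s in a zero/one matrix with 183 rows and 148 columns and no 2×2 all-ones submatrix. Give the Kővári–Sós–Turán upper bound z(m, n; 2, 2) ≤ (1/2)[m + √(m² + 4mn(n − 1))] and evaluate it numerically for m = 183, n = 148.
z(183, 148; 2, 2) ≤ (1/2)[183 + √(183² + 4·183·148·147)] = (1/2)[183 + √15958881] = 2088.9284

Kővári–Sós–Turán: let r_1, ..., r_183 be the row sums and z = Σ r_i the total number of 1s. Each pair of columns can share at most one row with both entries 1 (else a 2×2 all-ones block appears), so Σ_i C(r_i, 2) ≤ C(148, 2) = 10878. By convexity Σ_i C(r_i, 2) ≥ 183·C(z/183, 2) = z(z − 183)/(2·183), giving z² − 183z − 183·148·147 ≤ 0 and hence z ≤ (1/2)[183 + √(33489 + 4·3981348)] = (1/2)[183 + √15958881] ≈ (1/2)(183 + 3994.8568) = 2088.9284.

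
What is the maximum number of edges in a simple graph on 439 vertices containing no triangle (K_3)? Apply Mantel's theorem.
ex(439, K_3) = ⌊439^2/4⌋ = 48180

Mantel (1907): a triangle-free graph on n vertices has at most ⌊n^2/4⌋ edges, with equality for the complete bipartite graph K_{⌊n/2⌋, ⌈n/2⌉}. For n = 439: ⌊439^2/4⌋ = ⌊192721/4⌋ = 48180. The extremal graph is K_{219, 220}, which has 219·220 = 48180 edges.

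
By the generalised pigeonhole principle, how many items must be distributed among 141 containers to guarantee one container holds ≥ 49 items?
n = (49 − 1)·141 + 1 = 6769

By the generalised pigeonhole principle, to guarantee some box contains ≥ r objects we need more than (r − 1) · k objects total. Threshold: n = (r − 1) · k + 1. With r = 49 and k = 141: n = 48 · 141 + 1 = 6768 + 1 = 6769. For n = 6768 = 48 · 141, we can put exactly 48 objects in every box, avoiding 49 in any single one — so 6769 is tight.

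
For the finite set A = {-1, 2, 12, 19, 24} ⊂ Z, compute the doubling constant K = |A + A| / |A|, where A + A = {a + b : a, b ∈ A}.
K = |A + A| / |A| = 15/5 = 3

Enumerate A + A = {a + b : a, b ∈ A}. With |A| = 5, there are |A|^2 = 25 ordered sum pairs; collecting distinct values, A + A = {-2, 1, 4, 11, 14, 18, 21, 23, 24, 26, 31, 36, 38, 43, 48}, so |A + A| = 15. Thus K = 15/5 = 3. For comparison, the minimum possible |A + A| over all 5-element sets is 2·5 − 1 = 9 (so min K = 9/5), attained only by arithmetic progressions.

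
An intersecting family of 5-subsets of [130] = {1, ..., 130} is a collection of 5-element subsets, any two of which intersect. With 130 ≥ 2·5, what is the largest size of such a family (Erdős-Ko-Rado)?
max |F| = C(129, 4) = 11009376

Erdős-Ko-Rado (1961): when n ≥ 2k, max |F| = C(n−1, k−1). The bound is attained by the star {A : i ∈ A} for any fixed i ∈ [n]. Here C(130−1, 5−1) = C(129, 4) = 11009376.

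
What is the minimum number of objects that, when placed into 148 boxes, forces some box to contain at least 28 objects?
n = (28 − 1)·148 + 1 = 3997

By the generalised pigeonhole principle, to guarantee some box contains ≥ r objects we need more than (r − 1) · k objects total. Threshold: n = (r − 1) · k + 1. With r = 28 and k = 148: n = 27 · 148 + 1 = 3996 + 1 = 3997. For n = 3996 = 27 · 148, we can put exactly 27 objects in every box, avoiding 28 in any single one — so 3997 is tight.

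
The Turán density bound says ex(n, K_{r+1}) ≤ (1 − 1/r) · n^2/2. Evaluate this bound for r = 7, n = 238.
Turán density bound = (6/7) · 238^2/2 = 24276

Turán's theorem: ex(n, K_{r+1}) is achieved by the complete r-partite Turán graph T(n, r) with parts as balanced as possible, and is at most (1 − 1/r) · n^2/2. For r = 7, n = 238: the density bound is (6/7) · 56644/2 = 24276. Since 7 ∣ 238, the Turán graph T(238, 7) has parts of equal size 34, and its edge count e(T(238, 7)) = 24276 attains the density bound exactly.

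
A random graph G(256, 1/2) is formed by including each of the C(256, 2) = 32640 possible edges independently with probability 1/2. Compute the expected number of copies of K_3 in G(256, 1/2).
E[# K_3] = C(256, 3) · (1/2)^C(3, 2) = 2763520 / 2^3 = 345440

For each 3-subset S of vertices (there are C(256, 3) = 2763520 such S), let X_S = 1 if S induces a K_3 (all C(3, 2) = 3 edges present). Then P(X_S = 1) = (1/2)^3 = 1/8. By linearity of expectation, E[# K_3] = C(256, 3) · (1/2)^3 = 2763520 / 8 = 345440.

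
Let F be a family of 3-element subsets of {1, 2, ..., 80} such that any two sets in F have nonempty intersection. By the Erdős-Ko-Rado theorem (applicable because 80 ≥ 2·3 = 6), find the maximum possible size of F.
max |F| = C(79, 2) = 3081

Erdős-Ko-Rado (1961): when n ≥ 2k, max |F| = C(n−1, k−1). The bound is attained by the star {A : i ∈ A} for any fixed i ∈ [n]. Here C(80−1, 3−1) = C(79, 2) = 3081.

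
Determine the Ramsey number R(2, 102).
R(2, 102) = 102

R(2, k) = k for all k ≥ 2: in a 2-colouring of K_k, either some edge is red (a red K_2) or all edges are blue (a blue K_k). And K_{101} coloured all-blue has no blue K_102, so R(2, 102) > 101. Hence R(2, 102) = 102.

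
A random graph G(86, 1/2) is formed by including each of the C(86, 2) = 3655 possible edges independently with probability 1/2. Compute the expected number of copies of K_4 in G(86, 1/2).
E[# K_4] = C(86, 4) · (1/2)^C(4, 2) = 2123555 / 2^6 = 33180.546875

For each 4-subset S of vertices (there are C(86, 4) = 2123555 such S), let X_S = 1 if S induces a K_4 (all C(4, 2) = 6 edges present). Then P(X_S = 1) = (1/2)^6 = 1/64. By linearity of expectation, E[# K_4] = C(86, 4) · (1/2)^6 = 2123555 / 64 = 33180.546875.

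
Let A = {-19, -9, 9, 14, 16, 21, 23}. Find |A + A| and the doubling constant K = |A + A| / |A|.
K = |A + A| / |A| = 25/7

Enumerate A + A = {a + b : a, b ∈ A}. With |A| = 7, there are |A|^2 = 49 ordered sum pairs; collecting distinct values, A + A = {-38, -28, -18, -10, -5, -3, 0, 2, 4, 5, 7, 12, 14, 18, 23, 25, 28, 30, 32, 35, 37, 39, 42, 44, 46}, so |A + A| = 25. Thus K = 25/7. For comparison, the minimum possible |A + A| over all 7-element sets is 2·7 − 1 = 13 (so min K = 13/7), attained only by arithmetic progressions.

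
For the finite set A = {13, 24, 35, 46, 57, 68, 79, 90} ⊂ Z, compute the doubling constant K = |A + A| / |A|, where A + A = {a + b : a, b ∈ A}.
K = |A + A| / |A| = 15/8

Enumerate A + A = {a + b : a, b ∈ A}. With |A| = 8, there are |A|^2 = 64 ordered sum pairs; collecting distinct values, A + A = {26, 37, 48, 59, 70, 81, 92, 103, 114, 125, 136, 147, 158, 169, 180}, so |A + A| = 15. Thus K = 15/8. Here |A + A| = 2|A| − 1 = 15, the minimum possible — so K = 15/8 is minimal, which holds iff A is an arithmetic progression.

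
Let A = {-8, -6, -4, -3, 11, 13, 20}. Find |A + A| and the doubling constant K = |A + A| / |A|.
K = |A + A| / |A| = 25/7

Enumerate A + A = {a + b : a, b ∈ A}. With |A| = 7, there are |A|^2 = 49 ordered sum pairs; collecting distinct values, A + A = {-16, -14, -12, -11, -10, -9, -8, -7, -6, 3, 5, 7, 8, 9, 10, 12, 14, 16, 17, 22, 24, 26, 31, 33, 40}, so |A + A| = 25. Thus K = 25/7. For comparison, the minimum possible |A + A| over all 7-element sets is 2·7 − 1 = 13 (so min K = 13/7), attained only by arithmetic progressions.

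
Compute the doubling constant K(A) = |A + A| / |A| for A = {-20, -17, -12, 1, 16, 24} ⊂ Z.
K = |A + A| / |A| = 20/6 = 10/3

Enumerate A + A = {a + b : a, b ∈ A}. With |A| = 6, there are |A|^2 = 36 ordered sum pairs; collecting distinct values, A + A = {-40, -37, -34, -32, -29, -24, -19, -16, -11, -4, -1, 2, 4, 7, 12, 17, 25, 32, 40, 48}, so |A + A| = 20. Thus K = 20/6 = 10/3. For comparison, the minimum possible |A + A| over all 6-element sets is 2·6 − 1 = 11 (so min K = 11/6), attained only by arithmetic progressions.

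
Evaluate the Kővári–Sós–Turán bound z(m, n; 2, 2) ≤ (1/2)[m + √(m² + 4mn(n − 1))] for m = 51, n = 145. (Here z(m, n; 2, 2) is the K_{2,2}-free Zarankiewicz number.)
z(51, 145; 2, 2) ≤ (1/2)[51 + √(51² + 4·51·145·144)] = (1/2)[51 + √4262121] = 1057.7452

Kővári–Sós–Turán: let r_1, ..., r_51 be the row sums and z = Σ r_i the total number of 1s. Each pair of columns can share at most one row with both entries 1 (else a 2×2 all-ones block appears), so Σ_i C(r_i, 2) ≤ C(145, 2) = 10440. By convexity Σ_i C(r_i, 2) ≥ 51·C(z/51, 2) = z(z − 51)/(2·51), giving z² − 51z − 51·145·144 ≤ 0 and hence z ≤ (1/2)[51 + √(2601 + 4·1064880)] = (1/2)[51 + √4262121] ≈ (1/2)(51 + 2064.4905) = 1057.7452.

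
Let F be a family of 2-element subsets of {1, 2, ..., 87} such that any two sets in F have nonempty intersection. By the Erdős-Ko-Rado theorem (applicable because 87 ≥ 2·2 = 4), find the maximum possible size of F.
max |F| = C(86, 1) = 86

Erdős-Ko-Rado (1961): when n ≥ 2k, max |F| = C(n−1, k−1). The bound is attained by the star {A : i ∈ A} for any fixed i ∈ [n]. Here C(87−1, 2−1) = C(86, 1) = 86.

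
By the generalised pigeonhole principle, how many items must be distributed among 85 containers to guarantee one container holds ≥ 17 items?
n = (17 − 1)·85 + 1 = 1361

By the generalised pigeonhole principle, to guarantee some box contains ≥ r objects we need more than (r − 1) · k objects total. Threshold: n = (r − 1) · k + 1. With r = 17 and k = 85: n = 16 · 85 + 1 = 1360 + 1 = 1361. For n = 1360 = 16 · 85, we can put exactly 16 objects in every box, avoiding 17 in any single one — so 1361 is tight.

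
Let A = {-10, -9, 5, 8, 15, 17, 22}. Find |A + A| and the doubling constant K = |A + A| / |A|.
K = |A + A| / |A| = 26/7

Enumerate A + A = {a + b : a, b ∈ A}. With |A| = 7, there are |A|^2 = 49 ordered sum pairs; collecting distinct values, A + A = {-20, -19, -18, -5, -4, -2, -1, 5, 6, 7, 8, 10, 12, 13, 16, 20, 22, 23, 25, 27, 30, 32, 34, 37, 39, 44}, so |A + A| = 26. Thus K = 26/7. For comparison, the minimum possible |A + A| over all 7-element sets is 2·7 − 1 = 13 (so min K = 13/7), attained only by arithmetic progressions.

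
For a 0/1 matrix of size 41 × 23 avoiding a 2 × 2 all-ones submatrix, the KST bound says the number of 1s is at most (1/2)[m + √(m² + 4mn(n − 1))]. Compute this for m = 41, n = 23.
z(41, 23; 2, 2) ≤ (1/2)[41 + √(41² + 4·41·23·22)] = (1/2)[41 + √84665] = 165.9863

Kővári–Sós–Turán: let r_1, ..., r_41 be the row sums and z = Σ r_i the total number of 1s. Each pair of columns can share at most one row with both entries 1 (else a 2×2 all-ones block appears), so Σ_i C(r_i, 2) ≤ C(23, 2) = 253. By convexity Σ_i C(r_i, 2) ≥ 41·C(z/41, 2) = z(z − 41)/(2·41), giving z² − 41z − 41·23·22 ≤ 0 and hence z ≤ (1/2)[41 + √(1681 + 4·20746)] = (1/2)[41 + √84665] ≈ (1/2)(41 + 290.9725) = 165.9863.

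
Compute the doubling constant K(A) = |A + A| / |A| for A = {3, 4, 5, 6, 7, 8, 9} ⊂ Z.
K = |A + A| / |A| = 13/7

Enumerate A + A = {a + b : a, b ∈ A}. With |A| = 7, there are |A|^2 = 49 ordered sum pairs; collecting distinct values, A + A = {6, 7, 8, 9, 10, 11, 12, 13, 14, 15, 16, 17, 18}, so |A + A| = 13. Thus K = 13/7. Here |A + A| = 2|A| − 1 = 13, the minimum possible — so K = 13/7 is minimal, which holds iff A is an arithmetic progression.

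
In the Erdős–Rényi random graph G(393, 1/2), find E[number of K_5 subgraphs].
E[# K_5] = C(393, 5) · (1/2)^C(5, 2) = 76153231518 / 2^10 = 38076615759/512 ≈ 74368390.154297

For each 5-subset S of vertices (there are C(393, 5) = 76153231518 such S), let X_S = 1 if S induces a K_5 (all C(5, 2) = 10 edges present). Then P(X_S = 1) = (1/2)^10 = 1/1024. By linearity of expectation, E[# K_5] = C(393, 5) · (1/2)^10 = 76153231518 / 1024 = 38076615759/512 ≈ 74368390.154297.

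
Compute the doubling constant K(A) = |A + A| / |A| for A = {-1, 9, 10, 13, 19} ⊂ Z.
K = |A + A| / |A| = 14/5

Enumerate A + A = {a + b : a, b ∈ A}. With |A| = 5, there are |A|^2 = 25 ordered sum pairs; collecting distinct values, A + A = {-2, 8, 9, 12, 18, 19, 20, 22, 23, 26, 28, 29, 32, 38}, so |A + A| = 14. Thus K = 14/5. For comparison, the minimum possible |A + A| over all 5-element sets is 2·5 − 1 = 9 (so min K = 9/5), attained only by arithmetic progressions.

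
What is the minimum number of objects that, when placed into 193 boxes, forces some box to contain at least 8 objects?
n = (8 − 1)·193 + 1 = 1352

By the generalised pigeonhole principle, to guarantee some box contains ≥ r objects we need more than (r − 1) · k objects total. Threshold: n = (r − 1) · k + 1. With r = 8 and k = 193: n = 7 · 193 + 1 = 1351 + 1 = 1352. For n = 1351 = 7 · 193, we can put exactly 7 objects in every box, avoiding 8 in any single one — so 1352 is tight.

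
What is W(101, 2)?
W(101, 2) = 101 + 1 = 102

A 2-term AP is any pair of integers, so a monochromatic 2-AP exists iff some colour is used at least twice. With 101 colours, the colouring i ↦ i on {1, ..., 101} uses each colour once, avoiding any monochromatic pair, so W(101, 2) > 101. For {1, ..., 102}, pigeonhole forces two integers of the same colour, which form a monochromatic 2-AP. Hence W(101, 2) = 102.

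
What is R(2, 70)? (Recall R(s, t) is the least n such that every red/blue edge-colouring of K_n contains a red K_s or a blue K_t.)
R(2, 70) = 70

R(2, k) = k for all k ≥ 2: in a 2-colouring of K_k, either some edge is red (a red K_2) or all edges are blue (a blue K_k). And K_{69} coloured all-blue has no blue K_70, so R(2, 70) > 69. Hence R(2, 70) = 70.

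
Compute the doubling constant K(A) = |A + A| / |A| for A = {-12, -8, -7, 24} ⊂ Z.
K = |A + A| / |A| = 10/4 = 5/2

Enumerate A + A = {a + b : a, b ∈ A}. With |A| = 4, there are |A|^2 = 16 ordered sum pairs; collecting distinct values, A + A = {-24, -20, -19, -16, -15, -14, 12, 16, 17, 48}, so |A + A| = 10. Thus K = 10/4 = 5/2. For comparison, the minimum possible |A + A| over all 4-element sets is 2·4 − 1 = 7 (so min K = 7/4), attained only by arithmetic progressions.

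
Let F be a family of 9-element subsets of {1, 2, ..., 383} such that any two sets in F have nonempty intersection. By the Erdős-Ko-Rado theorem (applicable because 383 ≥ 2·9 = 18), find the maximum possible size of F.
max |F| = C(382, 8) = 10445828334917625

The Erdős-Ko-Rado theorem states: for n ≥ 2k, an intersecting family of k-subsets of an n-element set has size at most C(n − 1, k − 1), with equality for 'star' families {A ⊆ [n] : |A| = k, i ∈ A} (fix an element i). For n = 383, k = 9: C(382, 8) = 10445828334917625.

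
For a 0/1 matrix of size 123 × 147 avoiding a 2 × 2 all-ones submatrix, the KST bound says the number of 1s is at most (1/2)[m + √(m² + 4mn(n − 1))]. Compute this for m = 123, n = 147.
z(123, 147; 2, 2) ≤ (1/2)[123 + √(123² + 4·123·147·146)] = (1/2)[123 + √10574433] = 1687.4177

Kővári–Sós–Turán: let r_1, ..., r_123 be the row sums and z = Σ r_i the total number of 1s. Each pair of columns can share at most one row with both entries 1 (else a 2×2 all-ones block appears), so Σ_i C(r_i, 2) ≤ C(147, 2) = 10731. By convexity Σ_i C(r_i, 2) ≥ 123·C(z/123, 2) = z(z − 123)/(2·123), giving z² − 123z − 123·147·146 ≤ 0 and hence z ≤ (1/2)[123 + √(15129 + 4·2639826)] = (1/2)[123 + √10574433] ≈ (1/2)(123 + 3251.8353) = 1687.4177.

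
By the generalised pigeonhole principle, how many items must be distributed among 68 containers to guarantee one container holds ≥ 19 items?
n = (19 − 1)·68 + 1 = 1225

By the generalised pigeonhole principle, to guarantee some box contains ≥ r objects we need more than (r − 1) · k objects total. Threshold: n = (r − 1) · k + 1. With r = 19 and k = 68: n = 18 · 68 + 1 = 1224 + 1 = 1225. For n = 1224 = 18 · 68, we can put exactly 18 objects in every box, avoiding 19 in any single one — so 1225 is tight.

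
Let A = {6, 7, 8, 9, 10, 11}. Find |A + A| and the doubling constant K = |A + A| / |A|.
K = |A + A| / |A| = 11/6

Enumerate A + A = {a + b : a, b ∈ A}. With |A| = 6, there are |A|^2 = 36 ordered sum pairs; collecting distinct values, A + A = {12, 13, 14, 15, 16, 17, 18, 19, 20, 21, 22}, so |A + A| = 11. Thus K = 11/6. Here |A + A| = 2|A| − 1 = 11, the minimum possible — so K = 11/6 is minimal, which holds iff A is an arithmetic progression.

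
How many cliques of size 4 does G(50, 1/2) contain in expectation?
E[# K_4] = C(50, 4) · (1/2)^C(4, 2) = 230300 / 2^6 = 57575/16 = 3598.4375

For each 4-subset S of vertices (there are C(50, 4) = 230300 such S), let X_S = 1 if S induces a K_4 (all C(4, 2) = 6 edges present). Then P(X_S = 1) = (1/2)^6 = 1/64. By linearity of expectation, E[# K_4] = C(50, 4) · (1/2)^6 = 230300 / 64 = 57575/16 = 3598.4375.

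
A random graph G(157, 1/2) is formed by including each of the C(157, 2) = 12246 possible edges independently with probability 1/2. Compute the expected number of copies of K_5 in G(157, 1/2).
E[# K_5] = C(157, 5) · (1/2)^C(5, 2) = 745395651 / 2^10 ≈ 727925.440430

For each 5-subset S of vertices (there are C(157, 5) = 745395651 such S), let X_S = 1 if S induces a K_5 (all C(5, 2) = 10 edges present). Then P(X_S = 1) = (1/2)^10 = 1/1024. By linearity of expectation, E[# K_5] = C(157, 5) · (1/2)^10 = 745395651 / 1024 ≈ 727925.440430.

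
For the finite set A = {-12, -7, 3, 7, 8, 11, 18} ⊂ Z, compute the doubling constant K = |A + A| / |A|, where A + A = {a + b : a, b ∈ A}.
K = |A + A| / |A| = 24/7

Enumerate A + A = {a + b : a, b ∈ A}. With |A| = 7, there are |A|^2 = 49 ordered sum pairs; collecting distinct values, A + A = {-24, -19, -14, -9, -5, -4, -1, 0, 1, 4, 6, 10, 11, 14, 15, 16, 18, 19, 21, 22, 25, 26, 29, 36}, so |A + A| = 24. Thus K = 24/7. For comparison, the minimum possible |A + A| over all 7-element sets is 2·7 − 1 = 13 (so min K = 13/7), attained only by arithmetic progressions.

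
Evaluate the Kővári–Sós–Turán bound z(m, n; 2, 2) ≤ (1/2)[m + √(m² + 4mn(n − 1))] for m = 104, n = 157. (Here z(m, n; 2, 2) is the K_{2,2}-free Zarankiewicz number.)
z(104, 157; 2, 2) ≤ (1/2)[104 + √(104² + 4·104·157·156)] = (1/2)[104 + √10199488] = 1648.8319

Kővári–Sós–Turán: let r_1, ..., r_104 be the row sums and z = Σ r_i the total number of 1s. Each pair of columns can share at most one row with both entries 1 (else a 2×2 all-ones block appears), so Σ_i C(r_i, 2) ≤ C(157, 2) = 12246. By convexity Σ_i C(r_i, 2) ≥ 104·C(z/104, 2) = z(z − 104)/(2·104), giving z² − 104z − 104·157·156 ≤ 0 and hence z ≤ (1/2)[104 + √(10816 + 4·2547168)] = (1/2)[104 + √10199488] ≈ (1/2)(104 + 3193.6637) = 1648.8319.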